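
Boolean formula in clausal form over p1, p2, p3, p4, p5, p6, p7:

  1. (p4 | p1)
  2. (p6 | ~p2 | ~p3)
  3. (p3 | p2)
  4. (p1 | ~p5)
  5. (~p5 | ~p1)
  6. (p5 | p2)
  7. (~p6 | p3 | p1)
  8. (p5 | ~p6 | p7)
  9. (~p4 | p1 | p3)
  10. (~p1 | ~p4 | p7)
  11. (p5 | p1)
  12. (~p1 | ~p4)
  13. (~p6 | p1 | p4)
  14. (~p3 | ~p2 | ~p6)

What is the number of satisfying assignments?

3

The models are:
  p1=T p2=T p3=F p4=F p5=F p6=F p7=F
  p1=T p2=T p3=F p4=F p5=F p6=F p7=T
  p1=T p2=T p3=F p4=F p5=F p6=T p7=T
Count: 3.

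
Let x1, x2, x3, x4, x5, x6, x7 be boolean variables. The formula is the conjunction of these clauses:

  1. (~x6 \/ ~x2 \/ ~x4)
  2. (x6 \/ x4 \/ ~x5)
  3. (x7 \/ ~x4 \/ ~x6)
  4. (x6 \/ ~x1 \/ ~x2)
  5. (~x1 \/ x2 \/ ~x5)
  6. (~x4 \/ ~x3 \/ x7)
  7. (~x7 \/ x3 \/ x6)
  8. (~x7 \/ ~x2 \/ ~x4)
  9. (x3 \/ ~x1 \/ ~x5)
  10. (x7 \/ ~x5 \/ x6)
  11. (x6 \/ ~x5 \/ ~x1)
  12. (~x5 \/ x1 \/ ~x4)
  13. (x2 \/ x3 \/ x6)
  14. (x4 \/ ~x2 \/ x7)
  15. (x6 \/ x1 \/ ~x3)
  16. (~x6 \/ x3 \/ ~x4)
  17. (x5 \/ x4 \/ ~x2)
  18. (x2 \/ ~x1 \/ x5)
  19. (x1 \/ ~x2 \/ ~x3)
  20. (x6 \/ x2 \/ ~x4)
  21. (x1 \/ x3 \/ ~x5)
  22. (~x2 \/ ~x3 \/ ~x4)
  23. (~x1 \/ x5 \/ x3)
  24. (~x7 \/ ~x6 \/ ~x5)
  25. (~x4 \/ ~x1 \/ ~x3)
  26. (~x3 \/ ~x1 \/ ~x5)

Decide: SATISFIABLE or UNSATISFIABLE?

Try x1 = False.
Set x2 = False and propagate.
Try x3 = True.
  then x6 is forced to True.
The remaining clauses are satisfied by x4 = False, x5 = False, x7 = False.
So x1 = 0, x2 = 0, x3 = 1, x4 = 0, x5 = 0, x6 = 1, x7 = 0 is a satisfying assignment.

SATISFIABLE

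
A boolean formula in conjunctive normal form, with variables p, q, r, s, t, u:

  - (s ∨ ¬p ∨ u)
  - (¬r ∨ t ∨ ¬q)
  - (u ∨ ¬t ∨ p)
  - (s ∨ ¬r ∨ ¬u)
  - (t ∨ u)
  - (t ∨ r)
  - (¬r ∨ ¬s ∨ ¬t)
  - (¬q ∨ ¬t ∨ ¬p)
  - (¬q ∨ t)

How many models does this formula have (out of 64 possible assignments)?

Split on t, then r.
  t=T, r=T: a clause becomes empty — 0.
  t=T, r=F: 7 of the 16 assignments to (p,q,s,u) work.
  t=F, r=T: remaining (p,q,s,u) ∈ {(F,F,T,T); (T,F,T,T)} — 2.
  t=F, r=F: a clause becomes empty — 0.
Total: 0 + 7 + 2 + 0 = 9.

9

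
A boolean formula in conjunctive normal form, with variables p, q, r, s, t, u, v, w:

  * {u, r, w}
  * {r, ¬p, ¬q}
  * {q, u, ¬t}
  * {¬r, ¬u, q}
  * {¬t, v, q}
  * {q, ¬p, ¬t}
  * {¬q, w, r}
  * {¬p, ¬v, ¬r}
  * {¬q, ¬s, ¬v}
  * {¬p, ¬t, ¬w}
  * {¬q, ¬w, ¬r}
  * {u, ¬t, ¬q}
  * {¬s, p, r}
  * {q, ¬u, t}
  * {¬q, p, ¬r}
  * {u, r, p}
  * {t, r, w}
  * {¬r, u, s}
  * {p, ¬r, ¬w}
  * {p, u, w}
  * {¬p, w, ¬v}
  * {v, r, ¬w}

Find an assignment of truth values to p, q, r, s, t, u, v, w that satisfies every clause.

p=T, q=T, r=T, s=T, t=F, u=T, v=F, w=F

Check each clause:
  1. {u, w, r} — r is true.
  2. {r, ¬p, ¬q} — r is true.
  3. {q, u, ¬t} — q is true.
  4. {¬r, ¬u, q} — q is true.
  5. {¬t, q, v} — q is true.
  6. {q, ¬p, ¬t} — q is true.
  7. {r, ¬q, w} — r is true.
  8. {¬p, ¬v, ¬r} — ¬v is true.
  9. {¬v, ¬s, ¬q} — ¬v is true.
  10. {¬w, ¬p, ¬t} — ¬w is true.
  11. {¬q, ¬r, ¬w} — ¬w is true.
  12. {¬t, u, ¬q} — ¬t is true.
  13. {r, p, ¬s} — p is true.
  14. {t, q, ¬u} — q is true.
  15. {p, ¬q, ¬r} — p is true.
  16. {r, u, p} — p is true.
  17. {r, t, w} — r is true.
  18. {s, ¬r, u} — s is true.
  19. {¬w, ¬r, p} — ¬w is true.
  20. {w, p, u} — p is true.
  21. {¬v, ¬p, w} — ¬v is true.
  22. {¬w, v, r} — ¬w is true.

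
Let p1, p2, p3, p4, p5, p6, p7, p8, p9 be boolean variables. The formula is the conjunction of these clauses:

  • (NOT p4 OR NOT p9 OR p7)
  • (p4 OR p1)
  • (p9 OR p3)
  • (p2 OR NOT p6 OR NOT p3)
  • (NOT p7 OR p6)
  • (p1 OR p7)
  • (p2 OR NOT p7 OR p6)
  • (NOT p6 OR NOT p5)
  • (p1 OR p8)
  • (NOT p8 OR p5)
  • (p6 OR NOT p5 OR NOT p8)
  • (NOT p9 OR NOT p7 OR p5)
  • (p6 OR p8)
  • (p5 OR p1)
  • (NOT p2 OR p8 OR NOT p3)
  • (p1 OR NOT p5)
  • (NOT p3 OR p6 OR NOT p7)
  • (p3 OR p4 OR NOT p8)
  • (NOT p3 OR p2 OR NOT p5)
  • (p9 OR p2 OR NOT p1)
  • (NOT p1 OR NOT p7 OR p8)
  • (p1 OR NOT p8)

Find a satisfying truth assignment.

p1=T, p2=F, p3=F, p4=F, p5=F, p6=T, p7=F, p8=F, p9=T

Check each clause:
  1. (NOT p4 OR NOT p9 OR p7) — NOT p4 is true.
  2. (p4 OR p1) — p1 is true.
  3. (p3 OR p9) — p9 is true.
  4. (NOT p3 OR NOT p6 OR p2) — NOT p3 is true.
  5. (NOT p7 OR p6) — NOT p7 is true.
  6. (p1 OR p7) — p1 is true.
  7. (p2 OR NOT p7 OR p6) — NOT p7 is true.
  8. (NOT p5 OR NOT p6) — NOT p5 is true.
  9. (p1 OR p8) — p1 is true.
  10. (NOT p8 OR p5) — NOT p8 is true.
  11. (NOT p5 OR NOT p8 OR p6) — NOT p8 is true.
  12. (NOT p9 OR NOT p7 OR p5) — NOT p7 is true.
  13. (p8 OR p6) — p6 is true.
  14. (p1 OR p5) — p1 is true.
  15. (NOT p3 OR NOT p2 OR p8) — NOT p3 is true.
  16. (p1 OR NOT p5) — p1 is true.
  17. (NOT p7 OR NOT p3 OR p6) — NOT p7 is true.
  18. (p3 OR NOT p8 OR p4) — NOT p8 is true.
  19. (NOT p5 OR p2 OR NOT p3) — NOT p5 is true.
  20. (p2 OR NOT p1 OR p9) — p9 is true.
  21. (p8 OR NOT p1 OR NOT p7) — NOT p7 is true.
  22. (p1 OR NOT p8) — NOT p8 is true.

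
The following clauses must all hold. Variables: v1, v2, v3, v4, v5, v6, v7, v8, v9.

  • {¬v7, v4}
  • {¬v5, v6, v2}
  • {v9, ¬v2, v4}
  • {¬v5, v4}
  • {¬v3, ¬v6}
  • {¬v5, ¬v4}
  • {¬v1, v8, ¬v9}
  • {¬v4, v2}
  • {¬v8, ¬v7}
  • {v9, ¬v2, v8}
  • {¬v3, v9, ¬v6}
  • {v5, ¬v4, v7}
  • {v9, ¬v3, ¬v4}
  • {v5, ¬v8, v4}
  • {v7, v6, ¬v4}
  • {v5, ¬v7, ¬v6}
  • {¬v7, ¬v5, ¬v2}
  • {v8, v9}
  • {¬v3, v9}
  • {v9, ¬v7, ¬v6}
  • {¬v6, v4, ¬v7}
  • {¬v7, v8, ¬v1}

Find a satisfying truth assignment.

v1 = False, v2 = True, v3 = False, v4 = True, v5 = False, v6 = False, v7 = True, v8 = False, v9 = True

Check each clause:
  1. {v4, ¬v7} — v4 is true.
  2. {v2, v6, ¬v5} — v2 is true.
  3. {¬v2, v4, v9} — v9 is true.
  4. {v4, ¬v5} — ¬v5 is true.
  5. {¬v6, ¬v3} — ¬v6 is true.
  6. {¬v5, ¬v4} — ¬v5 is true.
  7. {v8, ¬v1, ¬v9} — ¬v1 is true.
  8. {v2, ¬v4} — v2 is true.
  9. {¬v7, ¬v8} — ¬v8 is true.
  10. {¬v2, v9, v8} — v9 is true.
  11. {v9, ¬v3, ¬v6} — v9 is true.
  12. {v7, v5, ¬v4} — v7 is true.
  13. {¬v3, ¬v4, v9} — v9 is true.
  14. {v4, v5, ¬v8} — ¬v8 is true.
  15. {¬v4, v7, v6} — v7 is true.
  16. {¬v6, ¬v7, v5} — ¬v6 is true.
  17. {¬v7, ¬v2, ¬v5} — ¬v5 is true.
  18. {v8, v9} — v9 is true.
  19. {¬v3, v9} — v9 is true.
  20. {¬v7, v9, ¬v6} — v9 is true.
  21. {¬v6, v4, ¬v7} — ¬v6 is true.
  22. {v8, ¬v1, ¬v7} — ¬v1 is true.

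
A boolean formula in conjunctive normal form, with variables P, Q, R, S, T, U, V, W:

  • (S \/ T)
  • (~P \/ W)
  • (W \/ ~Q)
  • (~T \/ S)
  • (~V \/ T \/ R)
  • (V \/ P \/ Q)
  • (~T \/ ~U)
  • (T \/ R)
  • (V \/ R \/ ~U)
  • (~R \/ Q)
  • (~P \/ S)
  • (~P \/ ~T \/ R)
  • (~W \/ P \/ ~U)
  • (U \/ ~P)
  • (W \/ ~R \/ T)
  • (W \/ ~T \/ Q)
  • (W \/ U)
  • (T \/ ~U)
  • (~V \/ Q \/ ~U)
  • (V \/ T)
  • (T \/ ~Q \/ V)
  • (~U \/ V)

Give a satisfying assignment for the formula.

P=False, Q=True, R=True, S=True, T=False, U=False, V=True, W=True

Check each clause:
  1. (T \/ S) — S is true.
  2. (~P \/ W) — W is true.
  3. (~Q \/ W) — W is true.
  4. (S \/ ~T) — ~T is true.
  5. (~V \/ T \/ R) — R is true.
  6. (V \/ Q \/ P) — Q is true.
  7. (~T \/ ~U) — ~U is true.
  8. (R \/ T) — R is true.
  9. (~U \/ R \/ V) — ~U is true.
  10. (Q \/ ~R) — Q is true.
  11. (~P \/ S) — S is true.
  12. (R \/ ~P \/ ~T) — R is true.
  13. (~W \/ ~U \/ P) — ~U is true.
  14. (U \/ ~P) — ~P is true.
  15. (~R \/ T \/ W) — W is true.
  16. (W \/ ~T \/ Q) — W is true.
  17. (W \/ U) — W is true.
  18. (T \/ ~U) — ~U is true.
  19. (Q \/ ~U \/ ~V) — Q is true.
  20. (T \/ V) — V is true.
  21. (~Q \/ T \/ V) — V is true.
  22. (V \/ ~U) — ~U is true.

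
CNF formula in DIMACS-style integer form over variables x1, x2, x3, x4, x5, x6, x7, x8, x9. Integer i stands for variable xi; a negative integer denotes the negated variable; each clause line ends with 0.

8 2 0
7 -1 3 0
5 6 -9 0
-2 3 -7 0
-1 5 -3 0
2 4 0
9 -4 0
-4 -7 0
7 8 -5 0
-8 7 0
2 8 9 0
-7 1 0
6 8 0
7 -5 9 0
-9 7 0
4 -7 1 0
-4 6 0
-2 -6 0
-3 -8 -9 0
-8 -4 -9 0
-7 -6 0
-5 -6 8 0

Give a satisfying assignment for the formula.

x1 = True, x2 = True, x3 = True, x4 = False, x5 = True, x6 = False, x7 = True, x8 = True, x9 = False

Check each clause:
  1. (x2 ∨ x8) — x8 is true.
  2. (¬x1 ∨ x7 ∨ x3) — x3 is true.
  3. (¬x9 ∨ x5 ∨ x6) — x5 is true.
  4. (¬x7 ∨ x3 ∨ ¬x2) — x3 is true.
  5. (¬x3 ∨ ¬x1 ∨ x5) — x5 is true.
  6. (x4 ∨ x2) — x2 is true.
  7. (x9 ∨ ¬x4) — ¬x4 is true.
  8. (¬x4 ∨ ¬x7) — ¬x4 is true.
  9. (¬x5 ∨ x8 ∨ x7) — x8 is true.
  10. (x7 ∨ ¬x8) — x7 is true.
  11. (x2 ∨ x9 ∨ x8) — x8 is true.
  12. (x1 ∨ ¬x7) — x1 is true.
  13. (x8 ∨ x6) — x8 is true.
  14. (x9 ∨ ¬x5 ∨ x7) — x7 is true.
  15. (x7 ∨ ¬x9) — ¬x9 is true.
  16. (¬x7 ∨ x1 ∨ x4) — x1 is true.
  17. (x6 ∨ ¬x4) — ¬x4 is true.
  18. (¬x2 ∨ ¬x6) — ¬x6 is true.
  19. (¬x8 ∨ ¬x3 ∨ ¬x9) — ¬x9 is true.
  20. (¬x9 ∨ ¬x8 ∨ ¬x4) — ¬x4 is true.
  21. (¬x7 ∨ ¬x6) — ¬x6 is true.
  22. (¬x6 ∨ ¬x5 ∨ x8) — x8 is true.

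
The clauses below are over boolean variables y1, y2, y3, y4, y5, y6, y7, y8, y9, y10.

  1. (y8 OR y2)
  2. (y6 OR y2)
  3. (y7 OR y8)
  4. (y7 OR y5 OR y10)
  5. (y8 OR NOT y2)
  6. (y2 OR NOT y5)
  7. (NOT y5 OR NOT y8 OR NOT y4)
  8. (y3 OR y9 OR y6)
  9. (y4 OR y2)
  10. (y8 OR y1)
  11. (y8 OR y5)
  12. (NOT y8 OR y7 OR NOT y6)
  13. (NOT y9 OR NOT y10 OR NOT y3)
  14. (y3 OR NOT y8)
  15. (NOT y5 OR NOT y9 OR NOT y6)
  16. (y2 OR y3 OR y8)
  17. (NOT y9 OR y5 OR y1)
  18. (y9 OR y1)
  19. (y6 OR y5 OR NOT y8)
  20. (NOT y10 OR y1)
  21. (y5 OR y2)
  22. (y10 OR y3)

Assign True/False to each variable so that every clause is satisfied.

y1 = T, y2 = T, y3 = T, y4 = F, y5 = F, y6 = T, y7 = T, y8 = T, y9 = T, y10 = F

Pure literal: y1 appears only positively; assign y1 = True.
Pure literal: y7 appears only positively; assign y7 = True.
Set y2 = True and propagate.
  then y8 is forced to True.
  then y3 is forced to True.
Try y4 = False.
For the remaining variables, y5 = False, y6 = True, y9 = True, y10 = False works.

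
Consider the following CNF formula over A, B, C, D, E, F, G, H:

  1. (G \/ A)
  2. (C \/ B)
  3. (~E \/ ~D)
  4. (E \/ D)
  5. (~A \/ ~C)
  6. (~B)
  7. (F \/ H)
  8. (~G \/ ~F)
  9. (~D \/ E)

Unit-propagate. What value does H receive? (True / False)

True

(~B) is a unit clause: B = False.
From (B \/ C) and B = False: C = True.
In (~A \/ ~C), ~C is now false; ~A must hold, so A = False.
From (A \/ G) and A = False: G = True.
(~G \/ ~F) with G = True leaves only ~F, so F = False.
(F \/ H) with F = False leaves only H, so H = True.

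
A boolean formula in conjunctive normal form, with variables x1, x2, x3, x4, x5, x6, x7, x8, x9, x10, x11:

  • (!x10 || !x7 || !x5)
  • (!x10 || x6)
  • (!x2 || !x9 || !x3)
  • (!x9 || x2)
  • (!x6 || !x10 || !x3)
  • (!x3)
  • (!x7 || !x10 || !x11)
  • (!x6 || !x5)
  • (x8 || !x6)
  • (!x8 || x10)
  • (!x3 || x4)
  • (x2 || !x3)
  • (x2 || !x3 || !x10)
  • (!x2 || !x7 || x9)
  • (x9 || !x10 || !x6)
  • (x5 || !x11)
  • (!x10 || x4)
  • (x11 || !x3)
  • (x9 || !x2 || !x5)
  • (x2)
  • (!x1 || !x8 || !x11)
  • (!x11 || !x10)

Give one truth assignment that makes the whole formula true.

x1=T, x2=T, x3=F, x4=F, x5=T, x6=F, x7=T, x8=F, x9=T, x10=F, x11=F

The clause (!x3) is unit: x3 must be False.
(x2) is a unit clause, so x2 = True.
x9 occurs only positively in the remaining clauses — set x9 = True.
Pure literal: x11 appears only negated; assign x11 = False.
Branch on x4: take x4 = False.
  then x10 is forced to False.
  then x8 is forced to False.
  then x6 is forced to False.
x1, x5, x7 are now unconstrained; take x1 = True, x5 = True, x7 = True.
Every clause has at least one true literal under this assignment.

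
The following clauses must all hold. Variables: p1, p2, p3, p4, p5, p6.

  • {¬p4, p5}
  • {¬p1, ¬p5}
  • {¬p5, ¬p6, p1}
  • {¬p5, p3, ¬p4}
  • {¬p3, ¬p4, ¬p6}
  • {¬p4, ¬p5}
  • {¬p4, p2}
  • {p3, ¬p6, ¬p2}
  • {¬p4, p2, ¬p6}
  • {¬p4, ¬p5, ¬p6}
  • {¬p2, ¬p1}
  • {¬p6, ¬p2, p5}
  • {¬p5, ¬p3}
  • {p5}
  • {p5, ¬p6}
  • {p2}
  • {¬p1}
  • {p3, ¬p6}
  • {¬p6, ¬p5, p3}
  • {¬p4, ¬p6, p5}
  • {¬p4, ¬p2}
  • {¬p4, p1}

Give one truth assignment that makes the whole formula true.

p1=0, p2=1, p3=0, p4=0, p5=1, p6=0

Unit propagation: (p5) forces p5 = True.
The clause (¬p1) is unit: p1 must be False.
Unit propagation: (¬p6) forces p6 = False.
Unit propagation: (¬p4) forces p4 = False.
Unit propagation: (¬p3) forces p3 = False.
The clause (p2) is unit: p2 must be True.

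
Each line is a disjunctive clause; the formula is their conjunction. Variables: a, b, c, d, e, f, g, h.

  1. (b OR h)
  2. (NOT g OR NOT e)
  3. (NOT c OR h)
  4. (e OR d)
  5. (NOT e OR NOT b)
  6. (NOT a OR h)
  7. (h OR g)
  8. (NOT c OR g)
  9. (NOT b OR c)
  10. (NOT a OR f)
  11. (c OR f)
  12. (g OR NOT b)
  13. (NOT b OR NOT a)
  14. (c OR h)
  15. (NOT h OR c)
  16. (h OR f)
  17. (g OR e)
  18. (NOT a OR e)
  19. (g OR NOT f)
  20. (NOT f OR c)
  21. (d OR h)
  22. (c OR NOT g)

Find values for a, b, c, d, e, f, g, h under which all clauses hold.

a=False  b=False  c=True  d=True  e=False  f=True  g=True  h=True

Check each clause:
  1. (b OR h) — h is true.
  2. (NOT e OR NOT g) — NOT e is true.
  3. (h OR NOT c) — h is true.
  4. (e OR d) — d is true.
  5. (NOT b OR NOT e) — NOT e is true.
  6. (h OR NOT a) — h is true.
  7. (g OR h) — h is true.
  8. (NOT c OR g) — g is true.
  9. (c OR NOT b) — c is true.
  10. (NOT a OR f) — NOT a is true.
  11. (c OR f) — c is true.
  12. (g OR NOT b) — NOT b is true.
  13. (NOT a OR NOT b) — NOT b is true.
  14. (c OR h) — h is true.
  15. (NOT h OR c) — c is true.
  16. (f OR h) — h is true.
  17. (g OR e) — g is true.
  18. (e OR NOT a) — NOT a is true.
  19. (g OR NOT f) — g is true.
  20. (c OR NOT f) — c is true.
  21. (h OR d) — h is true.
  22. (c OR NOT g) — c is true.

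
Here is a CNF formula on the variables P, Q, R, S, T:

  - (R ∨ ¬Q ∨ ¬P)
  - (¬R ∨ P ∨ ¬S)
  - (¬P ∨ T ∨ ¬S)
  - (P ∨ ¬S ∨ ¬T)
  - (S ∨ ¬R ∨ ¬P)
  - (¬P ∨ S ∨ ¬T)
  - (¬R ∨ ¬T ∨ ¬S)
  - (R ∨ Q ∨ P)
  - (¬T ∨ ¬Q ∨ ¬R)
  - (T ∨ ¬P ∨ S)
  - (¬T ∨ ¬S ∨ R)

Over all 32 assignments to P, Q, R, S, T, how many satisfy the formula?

6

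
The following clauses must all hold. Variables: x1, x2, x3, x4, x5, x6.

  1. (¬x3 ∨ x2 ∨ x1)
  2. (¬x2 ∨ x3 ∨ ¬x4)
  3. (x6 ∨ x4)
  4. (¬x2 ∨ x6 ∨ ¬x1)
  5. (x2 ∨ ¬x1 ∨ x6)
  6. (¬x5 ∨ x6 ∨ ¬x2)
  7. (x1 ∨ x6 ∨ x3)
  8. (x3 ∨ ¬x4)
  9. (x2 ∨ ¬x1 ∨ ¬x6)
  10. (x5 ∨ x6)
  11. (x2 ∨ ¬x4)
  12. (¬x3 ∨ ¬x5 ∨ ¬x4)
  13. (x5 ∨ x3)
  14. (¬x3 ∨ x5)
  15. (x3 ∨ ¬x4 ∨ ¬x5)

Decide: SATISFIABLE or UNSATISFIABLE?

SATISFIABLE

Try x1 = False.
Branch on x2: take x2 = False.
  then x3 is forced to False.
  then x6 is forced to True.
  then x4 is forced to False.
  then x5 is forced to True.
So x1 = F, x2 = F, x3 = F, x4 = F, x5 = T, x6 = T is a satisfying assignment.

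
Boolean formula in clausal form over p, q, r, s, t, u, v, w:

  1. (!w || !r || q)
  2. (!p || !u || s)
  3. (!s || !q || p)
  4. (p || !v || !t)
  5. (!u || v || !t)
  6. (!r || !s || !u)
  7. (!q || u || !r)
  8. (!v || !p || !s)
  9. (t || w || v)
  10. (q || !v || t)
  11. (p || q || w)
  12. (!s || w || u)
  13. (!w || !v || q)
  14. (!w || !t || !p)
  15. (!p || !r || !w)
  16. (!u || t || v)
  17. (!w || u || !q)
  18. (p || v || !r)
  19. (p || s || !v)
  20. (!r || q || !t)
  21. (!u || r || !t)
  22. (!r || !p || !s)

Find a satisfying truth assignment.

Branch on p: take p = False.
Try q = True.
  then s is forced to False.
  then v is forced to False.
  then r is forced to False.
For the remaining variables, t = True, u = False, w = False works.
Every clause has at least one true literal under this assignment.

p = F  q = T  r = F  s = F  t = T  u = F  v = F  w = F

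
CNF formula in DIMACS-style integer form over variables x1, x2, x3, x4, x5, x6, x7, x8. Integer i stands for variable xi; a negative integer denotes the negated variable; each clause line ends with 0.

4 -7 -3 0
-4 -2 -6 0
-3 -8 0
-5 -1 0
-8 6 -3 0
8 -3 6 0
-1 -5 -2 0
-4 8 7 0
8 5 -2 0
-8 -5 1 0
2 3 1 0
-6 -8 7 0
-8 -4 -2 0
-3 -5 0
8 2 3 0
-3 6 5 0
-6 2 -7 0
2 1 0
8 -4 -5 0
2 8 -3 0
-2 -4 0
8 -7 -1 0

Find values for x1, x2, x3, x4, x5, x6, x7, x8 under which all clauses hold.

Set x1 = False and propagate.
  then x2 is forced to True.
  then x4 is forced to False.
Branch on x3: take x3 = False.
The remaining clauses are satisfied by x5 = False, x6 = False, x7 = False, x8 = True.

x1=F, x2=T, x3=F, x4=F, x5=F, x6=F, x7=F, x8=T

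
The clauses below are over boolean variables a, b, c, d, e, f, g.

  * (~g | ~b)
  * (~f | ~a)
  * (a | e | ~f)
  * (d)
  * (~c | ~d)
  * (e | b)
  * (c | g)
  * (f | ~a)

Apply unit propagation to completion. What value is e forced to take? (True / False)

True

Unit clause (d) sets d = True.
(~d | ~c) with d = True leaves only ~c, so c = False.
(g | c) with c = False leaves only g, so g = True.
(~b | ~g): since g = True, the clause reduces to (~b). b = False.
(e | b): since b = False, the clause reduces to (e). e = True.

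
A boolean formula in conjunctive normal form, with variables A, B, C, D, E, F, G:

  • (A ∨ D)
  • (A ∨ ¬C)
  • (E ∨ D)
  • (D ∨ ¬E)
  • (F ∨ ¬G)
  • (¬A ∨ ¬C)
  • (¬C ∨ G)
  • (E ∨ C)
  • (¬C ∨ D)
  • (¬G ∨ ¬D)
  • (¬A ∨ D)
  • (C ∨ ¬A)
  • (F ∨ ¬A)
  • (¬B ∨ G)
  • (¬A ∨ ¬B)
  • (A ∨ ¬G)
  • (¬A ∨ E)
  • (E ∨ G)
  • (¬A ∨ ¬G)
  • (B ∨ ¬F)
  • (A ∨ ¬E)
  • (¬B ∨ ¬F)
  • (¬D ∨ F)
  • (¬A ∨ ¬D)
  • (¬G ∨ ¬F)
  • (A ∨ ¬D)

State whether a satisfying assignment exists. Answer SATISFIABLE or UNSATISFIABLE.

UNSATISFIABLE

A = True:
  propagation gives C=False; an empty clause results — contradiction.
A = False:
  propagation gives D=True; an empty clause results — contradiction.
Every branch closes, so no satisfying assignment exists.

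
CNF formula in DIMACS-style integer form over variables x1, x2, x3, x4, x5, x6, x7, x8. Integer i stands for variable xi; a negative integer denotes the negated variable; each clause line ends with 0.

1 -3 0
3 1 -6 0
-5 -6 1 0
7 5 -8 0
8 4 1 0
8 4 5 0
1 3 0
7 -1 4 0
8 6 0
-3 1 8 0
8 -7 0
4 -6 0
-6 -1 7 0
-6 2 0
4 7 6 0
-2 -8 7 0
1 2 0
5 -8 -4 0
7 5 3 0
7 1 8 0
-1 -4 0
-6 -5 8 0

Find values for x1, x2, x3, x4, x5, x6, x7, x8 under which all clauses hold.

Branch on x1: take x1 = True.
  then x4 is forced to False.
  then x7 is forced to True.
  then x8 is forced to True.
  then x6 is forced to False.
x2, x3, x5 are now unconstrained; take x2 = True, x3 = False, x5 = False.
Every clause has at least one true literal under this assignment.

x1 = True, x2 = True, x3 = False, x4 = False, x5 = False, x6 = False, x7 = True, x8 = True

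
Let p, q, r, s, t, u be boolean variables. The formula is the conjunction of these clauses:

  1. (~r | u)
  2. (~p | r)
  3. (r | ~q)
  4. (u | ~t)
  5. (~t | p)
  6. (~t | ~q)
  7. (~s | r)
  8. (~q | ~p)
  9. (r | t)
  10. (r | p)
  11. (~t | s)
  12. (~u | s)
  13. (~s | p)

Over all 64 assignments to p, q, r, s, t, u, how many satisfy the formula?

Satisfying assignments:
  p=T q=F r=T s=T t=F u=T
  p=T q=F r=T s=T t=T u=T
That's 2 in total.

2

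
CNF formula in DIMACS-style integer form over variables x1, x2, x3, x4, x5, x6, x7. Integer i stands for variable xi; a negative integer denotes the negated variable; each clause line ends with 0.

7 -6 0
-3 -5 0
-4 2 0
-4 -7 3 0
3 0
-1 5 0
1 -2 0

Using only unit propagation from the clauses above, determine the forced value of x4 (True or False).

False

(x3) is a unit clause: x3 = True.
From (NOT x5 OR NOT x3) and x3 = True: x5 = False.
In (NOT x1 OR x5), x5 is now false; NOT x1 must hold, so x1 = False.
In (NOT x2 OR x1), x1 is now false; NOT x2 must hold, so x2 = False.
From (x2 OR NOT x4) and x2 = False: x4 = False.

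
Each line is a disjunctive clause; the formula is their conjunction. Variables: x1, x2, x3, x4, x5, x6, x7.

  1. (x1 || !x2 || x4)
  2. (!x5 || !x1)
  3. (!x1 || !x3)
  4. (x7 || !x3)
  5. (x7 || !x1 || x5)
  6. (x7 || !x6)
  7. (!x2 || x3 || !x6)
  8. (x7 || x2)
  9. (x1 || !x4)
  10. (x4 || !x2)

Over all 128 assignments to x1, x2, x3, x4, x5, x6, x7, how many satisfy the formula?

13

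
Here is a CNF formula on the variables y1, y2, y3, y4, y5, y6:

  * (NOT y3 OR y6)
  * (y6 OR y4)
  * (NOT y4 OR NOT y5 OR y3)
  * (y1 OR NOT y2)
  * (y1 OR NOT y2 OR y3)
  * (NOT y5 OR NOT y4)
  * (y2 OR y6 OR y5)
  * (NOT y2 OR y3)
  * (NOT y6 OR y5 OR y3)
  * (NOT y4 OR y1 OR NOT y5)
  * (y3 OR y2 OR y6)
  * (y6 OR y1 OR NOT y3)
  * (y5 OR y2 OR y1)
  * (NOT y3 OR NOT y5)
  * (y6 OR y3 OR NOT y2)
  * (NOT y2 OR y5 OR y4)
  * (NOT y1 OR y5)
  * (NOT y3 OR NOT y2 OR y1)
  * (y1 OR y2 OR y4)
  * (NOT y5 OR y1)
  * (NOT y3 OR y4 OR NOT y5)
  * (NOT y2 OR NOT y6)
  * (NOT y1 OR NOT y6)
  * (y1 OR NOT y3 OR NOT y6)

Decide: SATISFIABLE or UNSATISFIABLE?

UNSATISFIABLE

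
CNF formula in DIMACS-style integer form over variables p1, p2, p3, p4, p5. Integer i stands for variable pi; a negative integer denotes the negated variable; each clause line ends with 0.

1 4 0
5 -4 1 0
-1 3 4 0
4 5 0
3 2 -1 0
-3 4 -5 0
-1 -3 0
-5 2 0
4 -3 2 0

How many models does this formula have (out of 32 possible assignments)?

4

Satisfying assignments:
  p1=0 p2=1 p3=0 p4=1 p5=1
  p1=0 p2=1 p3=1 p4=1 p5=1
  p1=1 p2=1 p3=0 p4=1 p5=0
  p1=1 p2=1 p3=0 p4=1 p5=1
Count: 4.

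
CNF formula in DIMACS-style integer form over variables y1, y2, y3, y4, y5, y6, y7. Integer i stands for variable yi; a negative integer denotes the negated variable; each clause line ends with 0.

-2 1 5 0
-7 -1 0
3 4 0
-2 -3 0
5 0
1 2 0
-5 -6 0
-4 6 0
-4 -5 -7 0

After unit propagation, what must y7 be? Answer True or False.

False

(y5) is a unit clause: y5 = True.
In (NOT y5 OR NOT y6), NOT y5 is now false; NOT y6 must hold, so y6 = False.
(NOT y4 OR y6): since y6 = False, the clause reduces to (NOT y4). y4 = False.
(y3 OR y4) with y4 = False leaves only y3, so y3 = True.
(NOT y2 OR NOT y3): since y3 = True, the clause reduces to (NOT y2). y2 = False.
In (y2 OR y1), y2 is now false; y1 must hold, so y1 = True.
From (NOT y1 OR NOT y7) and y1 = True: y7 = False.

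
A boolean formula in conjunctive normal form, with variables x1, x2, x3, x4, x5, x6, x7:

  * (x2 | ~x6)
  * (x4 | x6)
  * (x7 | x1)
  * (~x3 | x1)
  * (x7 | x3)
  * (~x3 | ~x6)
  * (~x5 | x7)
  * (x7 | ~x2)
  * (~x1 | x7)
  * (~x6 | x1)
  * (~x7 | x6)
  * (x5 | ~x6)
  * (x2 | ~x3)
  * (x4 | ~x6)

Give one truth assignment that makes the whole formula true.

Pure literal: x4 appears only positively; assign x4 = True.
Try x1 = True.
  then x7 is forced to True.
  then x6 is forced to True.
  then x2 is forced to True.
  then x3 is forced to False.
  then x5 is forced to True.

x1=T, x2=T, x3=F, x4=T, x5=T, x6=T, x7=T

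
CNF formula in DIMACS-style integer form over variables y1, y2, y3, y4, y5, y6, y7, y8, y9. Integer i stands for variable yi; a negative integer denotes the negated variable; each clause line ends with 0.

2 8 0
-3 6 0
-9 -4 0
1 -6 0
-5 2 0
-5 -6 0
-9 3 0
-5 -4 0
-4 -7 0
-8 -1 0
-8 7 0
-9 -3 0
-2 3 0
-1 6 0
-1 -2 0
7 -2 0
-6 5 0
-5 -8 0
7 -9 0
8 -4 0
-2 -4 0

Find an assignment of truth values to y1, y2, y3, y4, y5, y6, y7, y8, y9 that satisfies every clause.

Pure literal: y4 appears only negated; assign y4 = False.
y9 occurs only negated in the remaining clauses — set y9 = False.
Branch on y1: take y1 = False.
  then y6 is forced to False.
  then y3 is forced to False.
  then y2 is forced to False.
  then y8 is forced to True.
  then y5 is forced to False.
  then y7 is forced to True.
Check each clause:
  1. {y2, y8} — y8 is true.
  2. {y6, ¬y3} — ¬y3 is true.
  3. {¬y9, ¬y4} — ¬y4 is true.
  4. {¬y6, y1} — ¬y6 is true.
  5. {¬y5, y2} — ¬y5 is true.
  6. {¬y5, ¬y6} — ¬y6 is true.
  7. {y3, ¬y9} — ¬y9 is true.
  8. {¬y4, ¬y5} — ¬y5 is true.
  9. {¬y4, ¬y7} — ¬y4 is true.
  10. {¬y1, ¬y8} — ¬y1 is true.
  11. {y7, ¬y8} — y7 is true.
  12. {¬y3, ¬y9} — ¬y3 is true.
  13. {y3, ¬y2} — ¬y2 is true.
  14. {y6, ¬y1} — ¬y1 is true.
  15. {¬y1, ¬y2} — ¬y2 is true.
  16. {¬y2, y7} — ¬y2 is true.
  17. {y5, ¬y6} — ¬y6 is true.
  18. {¬y5, ¬y8} — ¬y5 is true.
  19. {¬y9, y7} — ¬y9 is true.
  20. {¬y4, y8} — y8 is true.
  21. {¬y4, ¬y2} — ¬y4 is true.

y1 = F, y2 = F, y3 = F, y4 = F, y5 = F, y6 = F, y7 = T, y8 = T, y9 = F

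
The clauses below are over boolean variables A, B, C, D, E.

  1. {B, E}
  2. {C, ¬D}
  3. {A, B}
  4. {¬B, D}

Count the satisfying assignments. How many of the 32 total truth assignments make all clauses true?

7

Satisfying assignments:
  A=0 B=1 C=1 D=1 E=0
  A=0 B=1 C=1 D=1 E=1
  A=1 B=0 C=0 D=0 E=1
  A=1 B=0 C=1 D=0 E=1
  A=1 B=0 C=1 D=1 E=1
  A=1 B=1 C=1 D=1 E=0
  A=1 B=1 C=1 D=1 E=1
That's 7 in total.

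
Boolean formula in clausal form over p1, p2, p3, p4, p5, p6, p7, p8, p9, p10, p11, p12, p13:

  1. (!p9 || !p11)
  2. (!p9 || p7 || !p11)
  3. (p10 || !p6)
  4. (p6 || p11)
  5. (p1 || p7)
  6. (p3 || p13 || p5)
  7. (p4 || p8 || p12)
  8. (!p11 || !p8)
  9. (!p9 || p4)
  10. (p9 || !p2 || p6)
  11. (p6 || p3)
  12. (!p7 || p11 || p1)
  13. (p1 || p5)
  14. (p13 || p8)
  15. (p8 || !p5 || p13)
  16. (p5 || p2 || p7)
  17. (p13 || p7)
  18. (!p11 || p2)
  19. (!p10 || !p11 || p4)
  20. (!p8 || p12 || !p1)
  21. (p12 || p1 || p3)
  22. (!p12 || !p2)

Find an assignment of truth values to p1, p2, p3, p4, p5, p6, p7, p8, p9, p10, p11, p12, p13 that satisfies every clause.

p1=T, p2=T, p3=F, p4=T, p5=F, p6=T, p7=T, p8=F, p9=F, p10=T, p11=F, p12=F, p13=T

p4 occurs only positively in the remaining clauses — set p4 = True.
Pure literal: p13 appears only positively; assign p13 = True.
Set p1 = True and propagate.
For the remaining variables, p2 = True, p3 = False, p5 = False, p6 = True, p7 = True, p8 = False, p9 = False, p10 = True, p11 = False, p12 = False works.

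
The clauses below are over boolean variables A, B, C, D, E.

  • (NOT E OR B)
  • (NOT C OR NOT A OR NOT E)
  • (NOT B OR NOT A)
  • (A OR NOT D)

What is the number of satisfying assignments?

10

Case analysis on A and B:
  A=1, B=1: a clause becomes empty — 0.
  A=1, B=0: remaining (C,D,E) ∈ {(0,0,0); (0,1,0); (1,0,0); (1,1,0)} — 4.
  A=0, B=1: remaining (C,D,E) ∈ {(0,0,0); (0,0,1); (1,0,0); (1,0,1)} — 4.
  A=0, B=0: remaining (C,D,E) ∈ {(0,0,0); (1,0,0)} — 2.
Total: 0 + 4 + 4 + 2 = 10.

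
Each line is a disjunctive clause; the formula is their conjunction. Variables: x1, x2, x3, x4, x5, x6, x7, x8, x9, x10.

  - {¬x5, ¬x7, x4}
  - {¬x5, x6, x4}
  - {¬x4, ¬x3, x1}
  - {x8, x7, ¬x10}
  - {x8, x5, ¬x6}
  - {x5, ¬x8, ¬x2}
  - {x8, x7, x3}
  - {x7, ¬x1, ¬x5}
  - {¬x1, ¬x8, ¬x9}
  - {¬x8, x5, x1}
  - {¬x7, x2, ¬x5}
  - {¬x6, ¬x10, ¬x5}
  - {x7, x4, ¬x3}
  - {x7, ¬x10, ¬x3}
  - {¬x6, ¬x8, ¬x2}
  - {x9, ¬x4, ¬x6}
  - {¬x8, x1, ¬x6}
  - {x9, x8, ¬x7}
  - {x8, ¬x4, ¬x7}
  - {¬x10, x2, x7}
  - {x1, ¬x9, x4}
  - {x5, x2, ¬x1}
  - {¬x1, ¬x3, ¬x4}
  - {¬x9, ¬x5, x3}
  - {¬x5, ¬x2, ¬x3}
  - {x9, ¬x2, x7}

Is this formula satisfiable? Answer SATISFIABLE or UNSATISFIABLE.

SATISFIABLE

Branch on x1: take x1 = False.
The remaining clauses are satisfied by x2 = True, x3 = False, x4 = True, x5 = True, x6 = False, x7 = True, x8 = True, x9 = False, x10 = True.
Every clause has at least one true literal under this assignment.
So x1=False, x2=True, x3=False, x4=True, x5=True, x6=False, x7=True, x8=True, x9=False, x10=True is a satisfying assignment.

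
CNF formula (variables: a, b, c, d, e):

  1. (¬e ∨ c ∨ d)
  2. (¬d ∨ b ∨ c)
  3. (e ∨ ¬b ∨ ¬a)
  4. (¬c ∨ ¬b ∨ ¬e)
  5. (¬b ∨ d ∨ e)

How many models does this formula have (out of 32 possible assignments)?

14

Split on b, then e.
  b=T, e=T: remaining (a,c,d) ∈ {(F,F,T); (T,F,T)} — 2.
  b=T, e=F: remaining (a,c,d) ∈ {(F,F,T); (F,T,T)} — 2.
  b=F, e=T: remaining (a,c,d) ∈ {(F,T,F); (F,T,T); (T,T,F); (T,T,T)} — 4.
  b=F, e=F: a free; 3 ways for (c,d) × 2^1 = 6.
Total: 2 + 2 + 4 + 6 = 14.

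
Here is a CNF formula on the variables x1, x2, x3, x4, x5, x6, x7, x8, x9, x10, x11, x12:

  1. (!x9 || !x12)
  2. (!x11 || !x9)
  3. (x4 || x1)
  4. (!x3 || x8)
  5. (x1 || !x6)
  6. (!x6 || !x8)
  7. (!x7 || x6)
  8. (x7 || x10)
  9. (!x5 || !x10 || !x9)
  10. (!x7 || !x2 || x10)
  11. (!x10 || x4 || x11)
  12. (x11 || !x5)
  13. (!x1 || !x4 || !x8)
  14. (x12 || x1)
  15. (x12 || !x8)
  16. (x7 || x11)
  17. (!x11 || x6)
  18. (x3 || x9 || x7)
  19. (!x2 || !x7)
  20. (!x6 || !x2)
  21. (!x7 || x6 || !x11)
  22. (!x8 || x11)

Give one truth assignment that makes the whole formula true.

Pure literal: x2 appears only negated; assign x2 = False.
Try x1 = True.
For the remaining variables, x3 = False, x4 = False, x5 = True, x6 = True, x7 = True, x8 = False, x9 = False, x10 = False, x11 = True, x12 = True works.
Every clause has at least one true literal under this assignment.

x1=True, x2=False, x3=False, x4=False, x5=True, x6=True, x7=True, x8=False, x9=False, x10=False, x11=True, x12=True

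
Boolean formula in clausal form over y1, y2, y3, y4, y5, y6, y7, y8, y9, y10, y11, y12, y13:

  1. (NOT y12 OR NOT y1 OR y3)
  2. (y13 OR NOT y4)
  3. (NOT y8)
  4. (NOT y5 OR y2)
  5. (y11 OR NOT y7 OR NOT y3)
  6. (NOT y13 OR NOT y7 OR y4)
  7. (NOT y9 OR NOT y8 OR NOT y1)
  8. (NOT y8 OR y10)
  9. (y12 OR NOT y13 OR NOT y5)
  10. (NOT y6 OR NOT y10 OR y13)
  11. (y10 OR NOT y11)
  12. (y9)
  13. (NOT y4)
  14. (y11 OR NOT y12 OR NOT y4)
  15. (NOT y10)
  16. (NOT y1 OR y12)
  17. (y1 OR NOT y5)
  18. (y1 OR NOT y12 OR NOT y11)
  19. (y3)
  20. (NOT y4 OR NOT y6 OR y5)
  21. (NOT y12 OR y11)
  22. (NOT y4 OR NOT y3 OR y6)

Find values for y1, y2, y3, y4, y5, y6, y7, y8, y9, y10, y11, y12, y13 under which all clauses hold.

y1 = False, y2 = False, y3 = True, y4 = False, y5 = False, y6 = True, y7 = False, y8 = False, y9 = True, y10 = False, y11 = False, y12 = False, y13 = False

(NOT y8) is a unit clause, so y8 = False.
(y9) is a unit clause, so y9 = True.
Unit propagation: (NOT y4) forces y4 = False.
The clause (NOT y10) is unit: y10 must be False.
Unit propagation: (NOT y11) forces y11 = False.
Unit propagation: (y3) forces y3 = True.
(NOT y7) is a unit clause, so y7 = False.
(NOT y12) is a unit clause, so y12 = False.
(NOT y1) is a unit clause, so y1 = False.
(NOT y5) is a unit clause, so y5 = False.
y2, y6, y13 are now unconstrained; take y2 = False, y6 = True, y13 = False.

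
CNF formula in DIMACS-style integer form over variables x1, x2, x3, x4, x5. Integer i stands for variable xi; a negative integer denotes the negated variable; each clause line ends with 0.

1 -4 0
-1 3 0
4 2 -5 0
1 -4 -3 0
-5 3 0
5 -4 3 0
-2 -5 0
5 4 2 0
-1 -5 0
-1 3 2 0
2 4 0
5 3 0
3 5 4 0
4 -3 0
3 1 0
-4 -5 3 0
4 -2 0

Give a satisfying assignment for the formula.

x1 = T, x2 = T, x3 = T, x4 = T, x5 = F

Try x1 = True.
  then x3 is forced to True.
  then x5 is forced to False.
  then x4 is forced to True.
x2 is now unconstrained; take x2 = True.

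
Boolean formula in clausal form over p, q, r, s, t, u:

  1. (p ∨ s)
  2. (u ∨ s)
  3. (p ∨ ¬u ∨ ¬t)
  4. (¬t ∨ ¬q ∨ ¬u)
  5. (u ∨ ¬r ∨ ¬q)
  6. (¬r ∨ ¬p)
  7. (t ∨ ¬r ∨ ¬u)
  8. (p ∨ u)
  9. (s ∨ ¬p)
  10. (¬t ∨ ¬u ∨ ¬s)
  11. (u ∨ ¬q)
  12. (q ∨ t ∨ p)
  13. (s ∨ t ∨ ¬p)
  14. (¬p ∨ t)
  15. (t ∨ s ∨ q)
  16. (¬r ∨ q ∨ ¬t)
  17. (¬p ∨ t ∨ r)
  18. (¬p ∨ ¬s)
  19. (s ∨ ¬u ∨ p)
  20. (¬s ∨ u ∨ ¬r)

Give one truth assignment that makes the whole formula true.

p=False  q=True  r=False  s=True  t=False  u=True

Check each clause:
  1. (p ∨ s) — s is true.
  2. (u ∨ s) — s is true.
  3. (¬t ∨ p ∨ ¬u) — ¬t is true.
  4. (¬q ∨ ¬t ∨ ¬u) — ¬t is true.
  5. (u ∨ ¬r ∨ ¬q) — ¬r is true.
  6. (¬p ∨ ¬r) — ¬r is true.
  7. (t ∨ ¬u ∨ ¬r) — ¬r is true.
  8. (u ∨ p) — u is true.
  9. (s ∨ ¬p) — s is true.
  10. (¬s ∨ ¬u ∨ ¬t) — ¬t is true.
  11. (¬q ∨ u) — u is true.
  12. (p ∨ t ∨ q) — q is true.
  13. (t ∨ ¬p ∨ s) — s is true.
  14. (¬p ∨ t) — ¬p is true.
  15. (s ∨ q ∨ t) — q is true.
  16. (¬r ∨ ¬t ∨ q) — q is true.
  17. (¬p ∨ r ∨ t) — ¬p is true.
  18. (¬s ∨ ¬p) — ¬p is true.
  19. (s ∨ ¬u ∨ p) — s is true.
  20. (¬s ∨ u ∨ ¬r) — ¬r is true.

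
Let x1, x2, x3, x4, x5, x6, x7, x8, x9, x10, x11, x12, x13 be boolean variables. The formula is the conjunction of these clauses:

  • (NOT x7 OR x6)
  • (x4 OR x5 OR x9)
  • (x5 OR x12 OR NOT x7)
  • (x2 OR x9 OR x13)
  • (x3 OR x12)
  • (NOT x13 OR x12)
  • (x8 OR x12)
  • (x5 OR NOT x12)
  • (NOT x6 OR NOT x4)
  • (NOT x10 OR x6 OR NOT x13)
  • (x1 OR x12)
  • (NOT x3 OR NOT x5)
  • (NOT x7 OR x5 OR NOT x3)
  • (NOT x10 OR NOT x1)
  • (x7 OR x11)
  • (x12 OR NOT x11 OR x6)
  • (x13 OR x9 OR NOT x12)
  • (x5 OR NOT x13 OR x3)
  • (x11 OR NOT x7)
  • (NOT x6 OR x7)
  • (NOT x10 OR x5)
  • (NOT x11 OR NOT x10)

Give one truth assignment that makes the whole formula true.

x1 = 0, x2 = 1, x3 = 0, x4 = 0, x5 = 1, x6 = 1, x7 = 1, x8 = 0, x9 = 1, x10 = 0, x11 = 1, x12 = 1, x13 = 0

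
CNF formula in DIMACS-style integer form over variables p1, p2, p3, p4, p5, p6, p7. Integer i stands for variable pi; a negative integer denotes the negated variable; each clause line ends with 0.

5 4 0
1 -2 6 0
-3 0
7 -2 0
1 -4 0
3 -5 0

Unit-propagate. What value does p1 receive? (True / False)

True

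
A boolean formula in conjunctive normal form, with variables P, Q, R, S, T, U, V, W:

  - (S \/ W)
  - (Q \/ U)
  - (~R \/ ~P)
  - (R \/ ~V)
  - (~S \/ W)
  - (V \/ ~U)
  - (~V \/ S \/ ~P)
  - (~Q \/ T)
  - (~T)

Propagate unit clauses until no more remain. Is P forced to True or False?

False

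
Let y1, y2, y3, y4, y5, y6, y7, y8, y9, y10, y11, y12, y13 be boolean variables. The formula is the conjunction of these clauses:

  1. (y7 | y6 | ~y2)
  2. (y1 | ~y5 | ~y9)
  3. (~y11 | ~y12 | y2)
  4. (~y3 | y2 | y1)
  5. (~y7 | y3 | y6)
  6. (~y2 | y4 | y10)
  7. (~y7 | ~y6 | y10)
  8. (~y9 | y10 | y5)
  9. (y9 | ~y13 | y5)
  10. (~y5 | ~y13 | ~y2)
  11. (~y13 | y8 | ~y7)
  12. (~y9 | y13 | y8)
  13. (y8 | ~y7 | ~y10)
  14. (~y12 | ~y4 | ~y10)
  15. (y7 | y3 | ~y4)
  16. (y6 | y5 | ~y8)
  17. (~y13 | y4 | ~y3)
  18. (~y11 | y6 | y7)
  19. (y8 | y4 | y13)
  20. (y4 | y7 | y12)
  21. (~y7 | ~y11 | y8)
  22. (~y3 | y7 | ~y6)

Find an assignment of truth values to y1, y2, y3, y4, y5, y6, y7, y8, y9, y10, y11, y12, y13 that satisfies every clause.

y1=1, y2=1, y3=1, y4=0, y5=1, y6=0, y7=1, y8=1, y9=0, y10=1, y11=0, y12=1, y13=0

Check each clause:
  1. (~y2 | y7 | y6) — y7 is true.
  2. (~y9 | ~y5 | y1) — y1 is true.
  3. (~y12 | ~y11 | y2) — y2 is true.
  4. (~y3 | y1 | y2) — y1 is true.
  5. (y6 | ~y7 | y3) — y3 is true.
  6. (y4 | y10 | ~y2) — y10 is true.
  7. (~y6 | y10 | ~y7) — y10 is true.
  8. (y5 | ~y9 | y10) — y10 is true.
  9. (~y13 | y5 | y9) — ~y13 is true.
  10. (~y13 | ~y5 | ~y2) — ~y13 is true.
  11. (y8 | ~y7 | ~y13) — y8 is true.
  12. (y13 | ~y9 | y8) — y8 is true.
  13. (y8 | ~y7 | ~y10) — y8 is true.
  14. (~y12 | ~y10 | ~y4) — ~y4 is true.
  15. (y7 | y3 | ~y4) — y3 is true.
  16. (y5 | y6 | ~y8) — y5 is true.
  17. (y4 | ~y3 | ~y13) — ~y13 is true.
  18. (y7 | ~y11 | y6) — ~y11 is true.
  19. (y8 | y4 | y13) — y8 is true.
  20. (y12 | y4 | y7) — y12 is true.
  21. (y8 | ~y11 | ~y7) — y8 is true.
  22. (~y3 | ~y6 | y7) — ~y6 is true.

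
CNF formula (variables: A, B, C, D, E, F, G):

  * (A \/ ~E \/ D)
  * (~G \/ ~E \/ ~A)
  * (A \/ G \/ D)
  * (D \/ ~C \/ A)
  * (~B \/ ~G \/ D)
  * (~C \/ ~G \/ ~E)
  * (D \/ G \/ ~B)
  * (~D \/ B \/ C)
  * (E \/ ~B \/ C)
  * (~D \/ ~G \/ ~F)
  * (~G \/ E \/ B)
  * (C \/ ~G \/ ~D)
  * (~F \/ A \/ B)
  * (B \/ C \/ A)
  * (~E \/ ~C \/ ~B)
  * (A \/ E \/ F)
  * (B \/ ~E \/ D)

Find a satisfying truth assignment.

Try A = False.
Set B = True and propagate.
Branch on C: take C = False.
  then E is forced to True.
  then D is forced to True.
  then G is forced to False.
F is now unconstrained; take F = True.

A = False, B = True, C = False, D = True, E = True, F = True, G = False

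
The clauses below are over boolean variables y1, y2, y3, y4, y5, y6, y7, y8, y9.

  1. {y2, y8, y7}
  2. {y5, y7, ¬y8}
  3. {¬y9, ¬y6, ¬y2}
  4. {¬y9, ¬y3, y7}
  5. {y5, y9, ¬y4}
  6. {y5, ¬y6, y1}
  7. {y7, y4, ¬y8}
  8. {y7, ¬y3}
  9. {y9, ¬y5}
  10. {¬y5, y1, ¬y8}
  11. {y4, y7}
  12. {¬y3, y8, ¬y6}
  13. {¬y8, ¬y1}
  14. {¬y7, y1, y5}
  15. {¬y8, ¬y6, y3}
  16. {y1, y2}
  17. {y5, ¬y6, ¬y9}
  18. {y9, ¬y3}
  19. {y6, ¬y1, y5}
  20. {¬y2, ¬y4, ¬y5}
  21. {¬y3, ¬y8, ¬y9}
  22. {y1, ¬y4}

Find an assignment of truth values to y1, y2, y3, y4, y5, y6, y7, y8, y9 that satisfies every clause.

y1 = False, y2 = True, y3 = True, y4 = False, y5 = True, y6 = False, y7 = True, y8 = False, y9 = True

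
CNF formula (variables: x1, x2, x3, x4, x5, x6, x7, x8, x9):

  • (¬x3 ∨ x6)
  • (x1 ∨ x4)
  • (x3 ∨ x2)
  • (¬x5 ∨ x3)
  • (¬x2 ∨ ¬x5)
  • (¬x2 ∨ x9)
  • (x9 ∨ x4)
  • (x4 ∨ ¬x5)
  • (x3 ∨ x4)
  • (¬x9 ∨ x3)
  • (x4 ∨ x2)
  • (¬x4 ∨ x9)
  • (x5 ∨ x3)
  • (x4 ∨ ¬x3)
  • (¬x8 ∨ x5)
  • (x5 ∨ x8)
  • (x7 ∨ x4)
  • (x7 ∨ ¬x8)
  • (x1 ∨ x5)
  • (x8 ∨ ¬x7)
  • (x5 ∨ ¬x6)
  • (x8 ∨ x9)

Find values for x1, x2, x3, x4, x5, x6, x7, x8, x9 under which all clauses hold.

Try x1 = False.
  then x4 is forced to True.
  then x9 is forced to True.
  then x3 is forced to True.
  then x6 is forced to True.
  then x5 is forced to True.
  then x2 is forced to False.
The remaining clauses are satisfied by x7 = False, x8 = False.
Check each clause:
  1. (x6 ∨ ¬x3) — x6 is true.
  2. (x1 ∨ x4) — x4 is true.
  3. (x3 ∨ x2) — x3 is true.
  4. (x3 ∨ ¬x5) — x3 is true.
  5. (¬x5 ∨ ¬x2) — ¬x2 is true.
  6. (x9 ∨ ¬x2) — x9 is true.
  7. (x4 ∨ x9) — x9 is true.
  8. (¬x5 ∨ x4) — x4 is true.
  9. (x4 ∨ x3) — x3 is true.
  10. (¬x9 ∨ x3) — x3 is true.
  11. (x4 ∨ x2) — x4 is true.
  12. (x9 ∨ ¬x4) — x9 is true.
  13. (x5 ∨ x3) — x3 is true.
  14. (¬x3 ∨ x4) — x4 is true.
  15. (¬x8 ∨ x5) — ¬x8 is true.
  16. (x5 ∨ x8) — x5 is true.
  17. (x4 ∨ x7) — x4 is true.
  18. (¬x8 ∨ x7) — ¬x8 is true.
  19. (x1 ∨ x5) — x5 is true.
  20. (¬x7 ∨ x8) — ¬x7 is true.
  21. (¬x6 ∨ x5) — x5 is true.
  22. (x8 ∨ x9) — x9 is true.

x1=F, x2=F, x3=T, x4=T, x5=T, x6=T, x7=F, x8=F, x9=T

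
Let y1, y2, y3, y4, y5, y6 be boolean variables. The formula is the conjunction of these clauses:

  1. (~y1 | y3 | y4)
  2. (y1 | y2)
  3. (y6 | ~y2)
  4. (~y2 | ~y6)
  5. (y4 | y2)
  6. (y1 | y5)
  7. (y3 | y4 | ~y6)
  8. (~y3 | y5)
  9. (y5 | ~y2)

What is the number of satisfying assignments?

6

Satisfying assignments:
  y1=1 y2=0 y3=0 y4=1 y5=0 y6=0
  y1=1 y2=0 y3=0 y4=1 y5=0 y6=1
  y1=1 y2=0 y3=0 y4=1 y5=1 y6=0
  y1=1 y2=0 y3=0 y4=1 y5=1 y6=1
  y1=1 y2=0 y3=1 y4=1 y5=1 y6=0
  y1=1 y2=0 y3=1 y4=1 y5=1 y6=1
Count: 6.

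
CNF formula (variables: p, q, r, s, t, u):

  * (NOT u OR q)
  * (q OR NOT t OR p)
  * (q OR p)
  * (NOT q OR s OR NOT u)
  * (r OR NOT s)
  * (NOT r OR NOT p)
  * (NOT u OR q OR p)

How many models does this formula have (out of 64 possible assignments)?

Case analysis on q and p:
  q=1, p=1: remaining (r,s,t,u) ∈ {(0,0,0,0); (0,0,1,0)} — 2.
  q=1, p=0: t free; 4 ways for (r,s,u) × 2^1 = 8.
  q=0, p=1: remaining (r,s,t,u) ∈ {(0,0,0,0); (0,0,1,0)} — 2.
  q=0, p=0: a clause becomes empty — 0.
Total: 2 + 8 + 2 + 0 = 12.

12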